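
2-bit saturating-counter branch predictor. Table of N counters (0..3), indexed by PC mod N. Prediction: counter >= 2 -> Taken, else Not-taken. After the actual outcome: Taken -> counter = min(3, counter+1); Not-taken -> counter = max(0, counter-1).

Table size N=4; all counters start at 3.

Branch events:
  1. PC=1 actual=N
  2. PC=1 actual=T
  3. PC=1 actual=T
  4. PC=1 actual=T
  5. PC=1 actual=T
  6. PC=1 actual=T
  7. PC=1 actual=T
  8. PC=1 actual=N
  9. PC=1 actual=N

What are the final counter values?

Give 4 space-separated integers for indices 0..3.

Answer: 3 1 3 3

Derivation:
Ev 1: PC=1 idx=1 pred=T actual=N -> ctr[1]=2
Ev 2: PC=1 idx=1 pred=T actual=T -> ctr[1]=3
Ev 3: PC=1 idx=1 pred=T actual=T -> ctr[1]=3
Ev 4: PC=1 idx=1 pred=T actual=T -> ctr[1]=3
Ev 5: PC=1 idx=1 pred=T actual=T -> ctr[1]=3
Ev 6: PC=1 idx=1 pred=T actual=T -> ctr[1]=3
Ev 7: PC=1 idx=1 pred=T actual=T -> ctr[1]=3
Ev 8: PC=1 idx=1 pred=T actual=N -> ctr[1]=2
Ev 9: PC=1 idx=1 pred=T actual=N -> ctr[1]=1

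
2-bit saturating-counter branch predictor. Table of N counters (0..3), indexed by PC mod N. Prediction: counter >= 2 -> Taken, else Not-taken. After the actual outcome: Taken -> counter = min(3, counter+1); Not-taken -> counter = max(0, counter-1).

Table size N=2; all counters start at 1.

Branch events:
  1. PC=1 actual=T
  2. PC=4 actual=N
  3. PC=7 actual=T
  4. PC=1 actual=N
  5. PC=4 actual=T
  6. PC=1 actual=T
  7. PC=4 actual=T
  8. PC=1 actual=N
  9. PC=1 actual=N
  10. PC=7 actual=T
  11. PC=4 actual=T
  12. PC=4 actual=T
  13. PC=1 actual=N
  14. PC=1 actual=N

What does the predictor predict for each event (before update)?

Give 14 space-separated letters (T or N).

Answer: N N T T N T N T T N T T T N

Derivation:
Ev 1: PC=1 idx=1 pred=N actual=T -> ctr[1]=2
Ev 2: PC=4 idx=0 pred=N actual=N -> ctr[0]=0
Ev 3: PC=7 idx=1 pred=T actual=T -> ctr[1]=3
Ev 4: PC=1 idx=1 pred=T actual=N -> ctr[1]=2
Ev 5: PC=4 idx=0 pred=N actual=T -> ctr[0]=1
Ev 6: PC=1 idx=1 pred=T actual=T -> ctr[1]=3
Ev 7: PC=4 idx=0 pred=N actual=T -> ctr[0]=2
Ev 8: PC=1 idx=1 pred=T actual=N -> ctr[1]=2
Ev 9: PC=1 idx=1 pred=T actual=N -> ctr[1]=1
Ev 10: PC=7 idx=1 pred=N actual=T -> ctr[1]=2
Ev 11: PC=4 idx=0 pred=T actual=T -> ctr[0]=3
Ev 12: PC=4 idx=0 pred=T actual=T -> ctr[0]=3
Ev 13: PC=1 idx=1 pred=T actual=N -> ctr[1]=1
Ev 14: PC=1 idx=1 pred=N actual=N -> ctr[1]=0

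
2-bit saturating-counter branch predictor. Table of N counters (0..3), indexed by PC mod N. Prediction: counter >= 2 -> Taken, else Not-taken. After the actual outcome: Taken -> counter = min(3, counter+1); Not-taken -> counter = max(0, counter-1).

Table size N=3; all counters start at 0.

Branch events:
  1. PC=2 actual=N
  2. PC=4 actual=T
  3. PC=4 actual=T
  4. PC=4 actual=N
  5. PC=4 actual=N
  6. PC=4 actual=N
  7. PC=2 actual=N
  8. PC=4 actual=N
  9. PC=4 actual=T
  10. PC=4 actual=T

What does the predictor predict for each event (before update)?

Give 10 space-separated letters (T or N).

Answer: N N N T N N N N N N

Derivation:
Ev 1: PC=2 idx=2 pred=N actual=N -> ctr[2]=0
Ev 2: PC=4 idx=1 pred=N actual=T -> ctr[1]=1
Ev 3: PC=4 idx=1 pred=N actual=T -> ctr[1]=2
Ev 4: PC=4 idx=1 pred=T actual=N -> ctr[1]=1
Ev 5: PC=4 idx=1 pred=N actual=N -> ctr[1]=0
Ev 6: PC=4 idx=1 pred=N actual=N -> ctr[1]=0
Ev 7: PC=2 idx=2 pred=N actual=N -> ctr[2]=0
Ev 8: PC=4 idx=1 pred=N actual=N -> ctr[1]=0
Ev 9: PC=4 idx=1 pred=N actual=T -> ctr[1]=1
Ev 10: PC=4 idx=1 pred=N actual=T -> ctr[1]=2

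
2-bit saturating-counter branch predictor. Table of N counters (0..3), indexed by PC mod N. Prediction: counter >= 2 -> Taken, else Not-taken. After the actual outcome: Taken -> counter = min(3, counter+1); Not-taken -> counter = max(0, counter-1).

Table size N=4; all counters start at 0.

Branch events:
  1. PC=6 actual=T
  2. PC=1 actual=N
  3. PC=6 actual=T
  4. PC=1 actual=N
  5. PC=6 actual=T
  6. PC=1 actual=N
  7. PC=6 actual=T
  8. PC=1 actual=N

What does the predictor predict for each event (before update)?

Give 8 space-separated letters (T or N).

Answer: N N N N T N T N

Derivation:
Ev 1: PC=6 idx=2 pred=N actual=T -> ctr[2]=1
Ev 2: PC=1 idx=1 pred=N actual=N -> ctr[1]=0
Ev 3: PC=6 idx=2 pred=N actual=T -> ctr[2]=2
Ev 4: PC=1 idx=1 pred=N actual=N -> ctr[1]=0
Ev 5: PC=6 idx=2 pred=T actual=T -> ctr[2]=3
Ev 6: PC=1 idx=1 pred=N actual=N -> ctr[1]=0
Ev 7: PC=6 idx=2 pred=T actual=T -> ctr[2]=3
Ev 8: PC=1 idx=1 pred=N actual=N -> ctr[1]=0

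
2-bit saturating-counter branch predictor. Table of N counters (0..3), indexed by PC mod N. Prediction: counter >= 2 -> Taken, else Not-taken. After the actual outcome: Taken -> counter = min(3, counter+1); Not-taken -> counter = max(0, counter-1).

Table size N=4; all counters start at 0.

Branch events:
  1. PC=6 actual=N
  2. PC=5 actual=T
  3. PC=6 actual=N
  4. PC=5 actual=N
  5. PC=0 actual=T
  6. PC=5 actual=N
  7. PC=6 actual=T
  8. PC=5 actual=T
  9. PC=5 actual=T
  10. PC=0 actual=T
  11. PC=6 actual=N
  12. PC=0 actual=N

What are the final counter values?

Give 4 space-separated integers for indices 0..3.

Answer: 1 2 0 0

Derivation:
Ev 1: PC=6 idx=2 pred=N actual=N -> ctr[2]=0
Ev 2: PC=5 idx=1 pred=N actual=T -> ctr[1]=1
Ev 3: PC=6 idx=2 pred=N actual=N -> ctr[2]=0
Ev 4: PC=5 idx=1 pred=N actual=N -> ctr[1]=0
Ev 5: PC=0 idx=0 pred=N actual=T -> ctr[0]=1
Ev 6: PC=5 idx=1 pred=N actual=N -> ctr[1]=0
Ev 7: PC=6 idx=2 pred=N actual=T -> ctr[2]=1
Ev 8: PC=5 idx=1 pred=N actual=T -> ctr[1]=1
Ev 9: PC=5 idx=1 pred=N actual=T -> ctr[1]=2
Ev 10: PC=0 idx=0 pred=N actual=T -> ctr[0]=2
Ev 11: PC=6 idx=2 pred=N actual=N -> ctr[2]=0
Ev 12: PC=0 idx=0 pred=T actual=N -> ctr[0]=1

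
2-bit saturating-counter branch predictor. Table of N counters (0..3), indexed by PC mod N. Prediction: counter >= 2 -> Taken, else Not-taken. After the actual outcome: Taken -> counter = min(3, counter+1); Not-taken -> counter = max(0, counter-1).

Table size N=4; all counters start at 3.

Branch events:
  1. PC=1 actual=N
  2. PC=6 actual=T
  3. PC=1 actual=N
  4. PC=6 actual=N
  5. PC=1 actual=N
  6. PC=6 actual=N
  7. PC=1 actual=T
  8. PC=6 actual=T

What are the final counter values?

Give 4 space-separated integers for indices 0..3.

Answer: 3 1 2 3

Derivation:
Ev 1: PC=1 idx=1 pred=T actual=N -> ctr[1]=2
Ev 2: PC=6 idx=2 pred=T actual=T -> ctr[2]=3
Ev 3: PC=1 idx=1 pred=T actual=N -> ctr[1]=1
Ev 4: PC=6 idx=2 pred=T actual=N -> ctr[2]=2
Ev 5: PC=1 idx=1 pred=N actual=N -> ctr[1]=0
Ev 6: PC=6 idx=2 pred=T actual=N -> ctr[2]=1
Ev 7: PC=1 idx=1 pred=N actual=T -> ctr[1]=1
Ev 8: PC=6 idx=2 pred=N actual=T -> ctr[2]=2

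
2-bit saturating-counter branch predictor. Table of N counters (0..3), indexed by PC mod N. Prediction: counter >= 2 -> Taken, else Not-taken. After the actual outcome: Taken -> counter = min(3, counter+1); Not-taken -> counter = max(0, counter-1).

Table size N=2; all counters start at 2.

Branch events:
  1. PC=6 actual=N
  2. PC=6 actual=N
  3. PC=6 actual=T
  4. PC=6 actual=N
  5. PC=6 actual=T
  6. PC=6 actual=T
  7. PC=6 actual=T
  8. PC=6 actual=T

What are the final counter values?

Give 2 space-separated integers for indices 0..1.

Ev 1: PC=6 idx=0 pred=T actual=N -> ctr[0]=1
Ev 2: PC=6 idx=0 pred=N actual=N -> ctr[0]=0
Ev 3: PC=6 idx=0 pred=N actual=T -> ctr[0]=1
Ev 4: PC=6 idx=0 pred=N actual=N -> ctr[0]=0
Ev 5: PC=6 idx=0 pred=N actual=T -> ctr[0]=1
Ev 6: PC=6 idx=0 pred=N actual=T -> ctr[0]=2
Ev 7: PC=6 idx=0 pred=T actual=T -> ctr[0]=3
Ev 8: PC=6 idx=0 pred=T actual=T -> ctr[0]=3

Answer: 3 2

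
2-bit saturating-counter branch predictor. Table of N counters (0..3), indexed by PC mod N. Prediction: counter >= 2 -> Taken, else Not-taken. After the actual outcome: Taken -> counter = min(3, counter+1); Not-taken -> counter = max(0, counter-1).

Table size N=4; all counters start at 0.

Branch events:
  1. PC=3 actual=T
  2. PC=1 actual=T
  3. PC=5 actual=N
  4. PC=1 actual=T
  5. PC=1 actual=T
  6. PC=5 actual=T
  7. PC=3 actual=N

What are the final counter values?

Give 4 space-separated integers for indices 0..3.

Ev 1: PC=3 idx=3 pred=N actual=T -> ctr[3]=1
Ev 2: PC=1 idx=1 pred=N actual=T -> ctr[1]=1
Ev 3: PC=5 idx=1 pred=N actual=N -> ctr[1]=0
Ev 4: PC=1 idx=1 pred=N actual=T -> ctr[1]=1
Ev 5: PC=1 idx=1 pred=N actual=T -> ctr[1]=2
Ev 6: PC=5 idx=1 pred=T actual=T -> ctr[1]=3
Ev 7: PC=3 idx=3 pred=N actual=N -> ctr[3]=0

Answer: 0 3 0 0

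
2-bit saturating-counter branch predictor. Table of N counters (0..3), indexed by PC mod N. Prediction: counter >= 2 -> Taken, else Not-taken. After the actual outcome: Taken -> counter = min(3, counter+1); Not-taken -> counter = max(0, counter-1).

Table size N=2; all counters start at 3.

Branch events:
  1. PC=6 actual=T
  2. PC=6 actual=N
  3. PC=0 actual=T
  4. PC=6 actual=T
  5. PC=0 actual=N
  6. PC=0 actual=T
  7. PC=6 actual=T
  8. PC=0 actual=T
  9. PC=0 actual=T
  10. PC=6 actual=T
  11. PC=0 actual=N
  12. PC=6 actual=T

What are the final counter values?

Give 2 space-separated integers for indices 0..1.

Ev 1: PC=6 idx=0 pred=T actual=T -> ctr[0]=3
Ev 2: PC=6 idx=0 pred=T actual=N -> ctr[0]=2
Ev 3: PC=0 idx=0 pred=T actual=T -> ctr[0]=3
Ev 4: PC=6 idx=0 pred=T actual=T -> ctr[0]=3
Ev 5: PC=0 idx=0 pred=T actual=N -> ctr[0]=2
Ev 6: PC=0 idx=0 pred=T actual=T -> ctr[0]=3
Ev 7: PC=6 idx=0 pred=T actual=T -> ctr[0]=3
Ev 8: PC=0 idx=0 pred=T actual=T -> ctr[0]=3
Ev 9: PC=0 idx=0 pred=T actual=T -> ctr[0]=3
Ev 10: PC=6 idx=0 pred=T actual=T -> ctr[0]=3
Ev 11: PC=0 idx=0 pred=T actual=N -> ctr[0]=2
Ev 12: PC=6 idx=0 pred=T actual=T -> ctr[0]=3

Answer: 3 3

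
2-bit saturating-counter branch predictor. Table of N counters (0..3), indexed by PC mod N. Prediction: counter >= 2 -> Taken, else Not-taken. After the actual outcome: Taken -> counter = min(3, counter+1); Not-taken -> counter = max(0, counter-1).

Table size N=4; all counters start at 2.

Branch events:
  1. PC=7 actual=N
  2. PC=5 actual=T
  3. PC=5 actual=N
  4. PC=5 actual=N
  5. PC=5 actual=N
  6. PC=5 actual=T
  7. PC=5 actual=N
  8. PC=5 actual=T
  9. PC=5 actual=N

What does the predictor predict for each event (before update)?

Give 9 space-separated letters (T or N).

Answer: T T T T N N N N N

Derivation:
Ev 1: PC=7 idx=3 pred=T actual=N -> ctr[3]=1
Ev 2: PC=5 idx=1 pred=T actual=T -> ctr[1]=3
Ev 3: PC=5 idx=1 pred=T actual=N -> ctr[1]=2
Ev 4: PC=5 idx=1 pred=T actual=N -> ctr[1]=1
Ev 5: PC=5 idx=1 pred=N actual=N -> ctr[1]=0
Ev 6: PC=5 idx=1 pred=N actual=T -> ctr[1]=1
Ev 7: PC=5 idx=1 pred=N actual=N -> ctr[1]=0
Ev 8: PC=5 idx=1 pred=N actual=T -> ctr[1]=1
Ev 9: PC=5 idx=1 pred=N actual=N -> ctr[1]=0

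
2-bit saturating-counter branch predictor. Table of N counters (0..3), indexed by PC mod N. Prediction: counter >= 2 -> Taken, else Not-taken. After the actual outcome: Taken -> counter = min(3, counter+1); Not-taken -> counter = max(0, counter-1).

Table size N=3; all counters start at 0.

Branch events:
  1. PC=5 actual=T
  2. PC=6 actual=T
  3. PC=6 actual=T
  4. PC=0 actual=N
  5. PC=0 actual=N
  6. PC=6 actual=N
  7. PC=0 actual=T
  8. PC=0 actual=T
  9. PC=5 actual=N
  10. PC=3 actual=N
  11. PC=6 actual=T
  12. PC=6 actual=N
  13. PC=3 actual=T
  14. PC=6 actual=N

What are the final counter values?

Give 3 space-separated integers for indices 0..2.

Ev 1: PC=5 idx=2 pred=N actual=T -> ctr[2]=1
Ev 2: PC=6 idx=0 pred=N actual=T -> ctr[0]=1
Ev 3: PC=6 idx=0 pred=N actual=T -> ctr[0]=2
Ev 4: PC=0 idx=0 pred=T actual=N -> ctr[0]=1
Ev 5: PC=0 idx=0 pred=N actual=N -> ctr[0]=0
Ev 6: PC=6 idx=0 pred=N actual=N -> ctr[0]=0
Ev 7: PC=0 idx=0 pred=N actual=T -> ctr[0]=1
Ev 8: PC=0 idx=0 pred=N actual=T -> ctr[0]=2
Ev 9: PC=5 idx=2 pred=N actual=N -> ctr[2]=0
Ev 10: PC=3 idx=0 pred=T actual=N -> ctr[0]=1
Ev 11: PC=6 idx=0 pred=N actual=T -> ctr[0]=2
Ev 12: PC=6 idx=0 pred=T actual=N -> ctr[0]=1
Ev 13: PC=3 idx=0 pred=N actual=T -> ctr[0]=2
Ev 14: PC=6 idx=0 pred=T actual=N -> ctr[0]=1

Answer: 1 0 0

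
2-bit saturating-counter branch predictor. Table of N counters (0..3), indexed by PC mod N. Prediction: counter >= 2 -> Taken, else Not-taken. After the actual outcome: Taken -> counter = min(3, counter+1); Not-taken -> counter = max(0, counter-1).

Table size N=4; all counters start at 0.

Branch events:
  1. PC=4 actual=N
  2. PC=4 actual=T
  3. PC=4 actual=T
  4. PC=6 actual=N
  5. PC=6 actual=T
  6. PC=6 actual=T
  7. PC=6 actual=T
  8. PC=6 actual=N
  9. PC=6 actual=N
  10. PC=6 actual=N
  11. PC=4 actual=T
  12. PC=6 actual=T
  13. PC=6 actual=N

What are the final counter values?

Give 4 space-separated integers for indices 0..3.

Ev 1: PC=4 idx=0 pred=N actual=N -> ctr[0]=0
Ev 2: PC=4 idx=0 pred=N actual=T -> ctr[0]=1
Ev 3: PC=4 idx=0 pred=N actual=T -> ctr[0]=2
Ev 4: PC=6 idx=2 pred=N actual=N -> ctr[2]=0
Ev 5: PC=6 idx=2 pred=N actual=T -> ctr[2]=1
Ev 6: PC=6 idx=2 pred=N actual=T -> ctr[2]=2
Ev 7: PC=6 idx=2 pred=T actual=T -> ctr[2]=3
Ev 8: PC=6 idx=2 pred=T actual=N -> ctr[2]=2
Ev 9: PC=6 idx=2 pred=T actual=N -> ctr[2]=1
Ev 10: PC=6 idx=2 pred=N actual=N -> ctr[2]=0
Ev 11: PC=4 idx=0 pred=T actual=T -> ctr[0]=3
Ev 12: PC=6 idx=2 pred=N actual=T -> ctr[2]=1
Ev 13: PC=6 idx=2 pred=N actual=N -> ctr[2]=0

Answer: 3 0 0 0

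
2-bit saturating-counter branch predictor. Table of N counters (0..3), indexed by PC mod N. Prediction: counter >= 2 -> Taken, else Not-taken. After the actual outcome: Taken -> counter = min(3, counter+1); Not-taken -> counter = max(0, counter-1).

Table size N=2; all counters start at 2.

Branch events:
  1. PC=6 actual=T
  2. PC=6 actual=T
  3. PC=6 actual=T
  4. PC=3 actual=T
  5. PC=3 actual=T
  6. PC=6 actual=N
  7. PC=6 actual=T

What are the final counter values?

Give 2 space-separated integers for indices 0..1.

Ev 1: PC=6 idx=0 pred=T actual=T -> ctr[0]=3
Ev 2: PC=6 idx=0 pred=T actual=T -> ctr[0]=3
Ev 3: PC=6 idx=0 pred=T actual=T -> ctr[0]=3
Ev 4: PC=3 idx=1 pred=T actual=T -> ctr[1]=3
Ev 5: PC=3 idx=1 pred=T actual=T -> ctr[1]=3
Ev 6: PC=6 idx=0 pred=T actual=N -> ctr[0]=2
Ev 7: PC=6 idx=0 pred=T actual=T -> ctr[0]=3

Answer: 3 3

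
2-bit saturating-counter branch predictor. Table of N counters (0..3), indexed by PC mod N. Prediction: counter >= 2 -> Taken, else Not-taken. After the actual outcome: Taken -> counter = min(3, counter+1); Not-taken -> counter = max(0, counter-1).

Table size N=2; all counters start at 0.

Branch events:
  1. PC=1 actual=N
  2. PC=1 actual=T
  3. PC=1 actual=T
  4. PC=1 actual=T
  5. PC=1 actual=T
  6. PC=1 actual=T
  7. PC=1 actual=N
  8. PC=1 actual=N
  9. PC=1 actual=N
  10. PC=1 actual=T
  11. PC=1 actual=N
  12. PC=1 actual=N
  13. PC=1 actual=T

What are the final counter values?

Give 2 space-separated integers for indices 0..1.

Ev 1: PC=1 idx=1 pred=N actual=N -> ctr[1]=0
Ev 2: PC=1 idx=1 pred=N actual=T -> ctr[1]=1
Ev 3: PC=1 idx=1 pred=N actual=T -> ctr[1]=2
Ev 4: PC=1 idx=1 pred=T actual=T -> ctr[1]=3
Ev 5: PC=1 idx=1 pred=T actual=T -> ctr[1]=3
Ev 6: PC=1 idx=1 pred=T actual=T -> ctr[1]=3
Ev 7: PC=1 idx=1 pred=T actual=N -> ctr[1]=2
Ev 8: PC=1 idx=1 pred=T actual=N -> ctr[1]=1
Ev 9: PC=1 idx=1 pred=N actual=N -> ctr[1]=0
Ev 10: PC=1 idx=1 pred=N actual=T -> ctr[1]=1
Ev 11: PC=1 idx=1 pred=N actual=N -> ctr[1]=0
Ev 12: PC=1 idx=1 pred=N actual=N -> ctr[1]=0
Ev 13: PC=1 idx=1 pred=N actual=T -> ctr[1]=1

Answer: 0 1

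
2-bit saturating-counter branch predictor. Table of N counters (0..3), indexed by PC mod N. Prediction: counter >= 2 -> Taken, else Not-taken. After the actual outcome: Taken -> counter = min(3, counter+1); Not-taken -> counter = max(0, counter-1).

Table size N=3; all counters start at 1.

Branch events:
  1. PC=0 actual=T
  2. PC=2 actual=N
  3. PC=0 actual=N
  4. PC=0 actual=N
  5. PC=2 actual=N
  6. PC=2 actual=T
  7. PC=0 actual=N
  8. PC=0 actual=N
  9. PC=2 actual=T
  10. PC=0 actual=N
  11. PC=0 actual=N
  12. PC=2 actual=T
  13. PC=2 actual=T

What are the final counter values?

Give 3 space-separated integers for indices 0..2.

Ev 1: PC=0 idx=0 pred=N actual=T -> ctr[0]=2
Ev 2: PC=2 idx=2 pred=N actual=N -> ctr[2]=0
Ev 3: PC=0 idx=0 pred=T actual=N -> ctr[0]=1
Ev 4: PC=0 idx=0 pred=N actual=N -> ctr[0]=0
Ev 5: PC=2 idx=2 pred=N actual=N -> ctr[2]=0
Ev 6: PC=2 idx=2 pred=N actual=T -> ctr[2]=1
Ev 7: PC=0 idx=0 pred=N actual=N -> ctr[0]=0
Ev 8: PC=0 idx=0 pred=N actual=N -> ctr[0]=0
Ev 9: PC=2 idx=2 pred=N actual=T -> ctr[2]=2
Ev 10: PC=0 idx=0 pred=N actual=N -> ctr[0]=0
Ev 11: PC=0 idx=0 pred=N actual=N -> ctr[0]=0
Ev 12: PC=2 idx=2 pred=T actual=T -> ctr[2]=3
Ev 13: PC=2 idx=2 pred=T actual=T -> ctr[2]=3

Answer: 0 1 3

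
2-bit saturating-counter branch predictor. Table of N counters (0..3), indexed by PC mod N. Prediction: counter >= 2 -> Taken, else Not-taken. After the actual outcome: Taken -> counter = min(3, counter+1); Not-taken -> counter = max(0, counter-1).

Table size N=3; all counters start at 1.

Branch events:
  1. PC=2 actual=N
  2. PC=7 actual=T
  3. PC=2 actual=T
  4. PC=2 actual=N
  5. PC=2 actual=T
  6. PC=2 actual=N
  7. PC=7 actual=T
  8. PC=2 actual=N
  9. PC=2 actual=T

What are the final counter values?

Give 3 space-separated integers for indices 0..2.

Ev 1: PC=2 idx=2 pred=N actual=N -> ctr[2]=0
Ev 2: PC=7 idx=1 pred=N actual=T -> ctr[1]=2
Ev 3: PC=2 idx=2 pred=N actual=T -> ctr[2]=1
Ev 4: PC=2 idx=2 pred=N actual=N -> ctr[2]=0
Ev 5: PC=2 idx=2 pred=N actual=T -> ctr[2]=1
Ev 6: PC=2 idx=2 pred=N actual=N -> ctr[2]=0
Ev 7: PC=7 idx=1 pred=T actual=T -> ctr[1]=3
Ev 8: PC=2 idx=2 pred=N actual=N -> ctr[2]=0
Ev 9: PC=2 idx=2 pred=N actual=T -> ctr[2]=1

Answer: 1 3 1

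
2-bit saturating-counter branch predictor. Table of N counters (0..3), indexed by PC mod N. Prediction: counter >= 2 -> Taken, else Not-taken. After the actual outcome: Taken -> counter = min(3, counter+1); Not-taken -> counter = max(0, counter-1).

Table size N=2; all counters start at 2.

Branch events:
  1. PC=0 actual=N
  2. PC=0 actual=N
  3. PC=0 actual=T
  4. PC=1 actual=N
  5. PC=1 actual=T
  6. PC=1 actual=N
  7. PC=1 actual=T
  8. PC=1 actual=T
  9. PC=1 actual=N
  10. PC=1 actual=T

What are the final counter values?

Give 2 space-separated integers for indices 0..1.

Answer: 1 3

Derivation:
Ev 1: PC=0 idx=0 pred=T actual=N -> ctr[0]=1
Ev 2: PC=0 idx=0 pred=N actual=N -> ctr[0]=0
Ev 3: PC=0 idx=0 pred=N actual=T -> ctr[0]=1
Ev 4: PC=1 idx=1 pred=T actual=N -> ctr[1]=1
Ev 5: PC=1 idx=1 pred=N actual=T -> ctr[1]=2
Ev 6: PC=1 idx=1 pred=T actual=N -> ctr[1]=1
Ev 7: PC=1 idx=1 pred=N actual=T -> ctr[1]=2
Ev 8: PC=1 idx=1 pred=T actual=T -> ctr[1]=3
Ev 9: PC=1 idx=1 pred=T actual=N -> ctr[1]=2
Ev 10: PC=1 idx=1 pred=T actual=T -> ctr[1]=3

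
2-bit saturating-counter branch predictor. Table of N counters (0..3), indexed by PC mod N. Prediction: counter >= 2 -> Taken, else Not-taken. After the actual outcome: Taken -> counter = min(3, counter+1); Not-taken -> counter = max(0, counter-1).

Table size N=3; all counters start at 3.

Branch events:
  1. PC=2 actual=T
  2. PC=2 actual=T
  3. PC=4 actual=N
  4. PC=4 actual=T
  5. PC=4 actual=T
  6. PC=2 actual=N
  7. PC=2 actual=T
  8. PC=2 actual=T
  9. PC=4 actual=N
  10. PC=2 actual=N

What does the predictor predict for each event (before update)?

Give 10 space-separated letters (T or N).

Ev 1: PC=2 idx=2 pred=T actual=T -> ctr[2]=3
Ev 2: PC=2 idx=2 pred=T actual=T -> ctr[2]=3
Ev 3: PC=4 idx=1 pred=T actual=N -> ctr[1]=2
Ev 4: PC=4 idx=1 pred=T actual=T -> ctr[1]=3
Ev 5: PC=4 idx=1 pred=T actual=T -> ctr[1]=3
Ev 6: PC=2 idx=2 pred=T actual=N -> ctr[2]=2
Ev 7: PC=2 idx=2 pred=T actual=T -> ctr[2]=3
Ev 8: PC=2 idx=2 pred=T actual=T -> ctr[2]=3
Ev 9: PC=4 idx=1 pred=T actual=N -> ctr[1]=2
Ev 10: PC=2 idx=2 pred=T actual=N -> ctr[2]=2

Answer: T T T T T T T T T T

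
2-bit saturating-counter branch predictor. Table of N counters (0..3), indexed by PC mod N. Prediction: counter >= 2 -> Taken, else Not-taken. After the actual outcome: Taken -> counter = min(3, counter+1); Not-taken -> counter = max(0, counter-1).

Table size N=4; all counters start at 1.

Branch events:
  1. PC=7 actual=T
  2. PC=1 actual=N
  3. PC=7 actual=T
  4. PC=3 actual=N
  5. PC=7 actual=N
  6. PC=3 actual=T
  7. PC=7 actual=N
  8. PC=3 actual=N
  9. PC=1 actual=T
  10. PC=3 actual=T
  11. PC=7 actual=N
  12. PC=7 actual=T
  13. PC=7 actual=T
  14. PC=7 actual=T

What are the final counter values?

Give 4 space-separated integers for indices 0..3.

Answer: 1 1 1 3

Derivation:
Ev 1: PC=7 idx=3 pred=N actual=T -> ctr[3]=2
Ev 2: PC=1 idx=1 pred=N actual=N -> ctr[1]=0
Ev 3: PC=7 idx=3 pred=T actual=T -> ctr[3]=3
Ev 4: PC=3 idx=3 pred=T actual=N -> ctr[3]=2
Ev 5: PC=7 idx=3 pred=T actual=N -> ctr[3]=1
Ev 6: PC=3 idx=3 pred=N actual=T -> ctr[3]=2
Ev 7: PC=7 idx=3 pred=T actual=N -> ctr[3]=1
Ev 8: PC=3 idx=3 pred=N actual=N -> ctr[3]=0
Ev 9: PC=1 idx=1 pred=N actual=T -> ctr[1]=1
Ev 10: PC=3 idx=3 pred=N actual=T -> ctr[3]=1
Ev 11: PC=7 idx=3 pred=N actual=N -> ctr[3]=0
Ev 12: PC=7 idx=3 pred=N actual=T -> ctr[3]=1
Ev 13: PC=7 idx=3 pred=N actual=T -> ctr[3]=2
Ev 14: PC=7 idx=3 pred=T actual=T -> ctr[3]=3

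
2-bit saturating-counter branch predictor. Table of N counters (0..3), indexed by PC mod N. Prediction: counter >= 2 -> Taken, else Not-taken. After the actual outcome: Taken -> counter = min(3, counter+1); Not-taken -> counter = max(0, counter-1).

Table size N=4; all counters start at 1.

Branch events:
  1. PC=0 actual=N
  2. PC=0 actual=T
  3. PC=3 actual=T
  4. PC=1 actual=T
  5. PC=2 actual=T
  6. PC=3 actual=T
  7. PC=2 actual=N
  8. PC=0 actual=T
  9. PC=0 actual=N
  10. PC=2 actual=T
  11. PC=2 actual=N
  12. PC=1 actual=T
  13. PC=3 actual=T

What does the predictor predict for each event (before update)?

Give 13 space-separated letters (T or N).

Answer: N N N N N T T N T N T T T

Derivation:
Ev 1: PC=0 idx=0 pred=N actual=N -> ctr[0]=0
Ev 2: PC=0 idx=0 pred=N actual=T -> ctr[0]=1
Ev 3: PC=3 idx=3 pred=N actual=T -> ctr[3]=2
Ev 4: PC=1 idx=1 pred=N actual=T -> ctr[1]=2
Ev 5: PC=2 idx=2 pred=N actual=T -> ctr[2]=2
Ev 6: PC=3 idx=3 pred=T actual=T -> ctr[3]=3
Ev 7: PC=2 idx=2 pred=T actual=N -> ctr[2]=1
Ev 8: PC=0 idx=0 pred=N actual=T -> ctr[0]=2
Ev 9: PC=0 idx=0 pred=T actual=N -> ctr[0]=1
Ev 10: PC=2 idx=2 pred=N actual=T -> ctr[2]=2
Ev 11: PC=2 idx=2 pred=T actual=N -> ctr[2]=1
Ev 12: PC=1 idx=1 pred=T actual=T -> ctr[1]=3
Ev 13: PC=3 idx=3 pred=T actual=T -> ctr[3]=3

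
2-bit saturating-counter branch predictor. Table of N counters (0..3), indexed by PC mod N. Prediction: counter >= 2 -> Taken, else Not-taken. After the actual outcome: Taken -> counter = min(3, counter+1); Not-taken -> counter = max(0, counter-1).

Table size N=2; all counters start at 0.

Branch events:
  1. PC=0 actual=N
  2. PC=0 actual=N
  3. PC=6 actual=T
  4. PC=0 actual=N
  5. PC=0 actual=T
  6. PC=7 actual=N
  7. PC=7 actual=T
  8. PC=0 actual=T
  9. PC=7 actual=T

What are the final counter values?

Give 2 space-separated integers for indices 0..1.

Answer: 2 2

Derivation:
Ev 1: PC=0 idx=0 pred=N actual=N -> ctr[0]=0
Ev 2: PC=0 idx=0 pred=N actual=N -> ctr[0]=0
Ev 3: PC=6 idx=0 pred=N actual=T -> ctr[0]=1
Ev 4: PC=0 idx=0 pred=N actual=N -> ctr[0]=0
Ev 5: PC=0 idx=0 pred=N actual=T -> ctr[0]=1
Ev 6: PC=7 idx=1 pred=N actual=N -> ctr[1]=0
Ev 7: PC=7 idx=1 pred=N actual=T -> ctr[1]=1
Ev 8: PC=0 idx=0 pred=N actual=T -> ctr[0]=2
Ev 9: PC=7 idx=1 pred=N actual=T -> ctr[1]=2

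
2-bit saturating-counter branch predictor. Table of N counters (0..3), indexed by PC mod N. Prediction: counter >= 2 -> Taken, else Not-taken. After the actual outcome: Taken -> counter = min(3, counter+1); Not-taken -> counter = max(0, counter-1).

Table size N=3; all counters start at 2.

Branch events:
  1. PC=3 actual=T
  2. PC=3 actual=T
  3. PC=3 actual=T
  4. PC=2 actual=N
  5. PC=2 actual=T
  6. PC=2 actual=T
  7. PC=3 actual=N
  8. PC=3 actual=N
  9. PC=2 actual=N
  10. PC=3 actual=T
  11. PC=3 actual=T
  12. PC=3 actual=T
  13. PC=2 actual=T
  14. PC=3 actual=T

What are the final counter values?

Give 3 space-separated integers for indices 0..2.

Answer: 3 2 3

Derivation:
Ev 1: PC=3 idx=0 pred=T actual=T -> ctr[0]=3
Ev 2: PC=3 idx=0 pred=T actual=T -> ctr[0]=3
Ev 3: PC=3 idx=0 pred=T actual=T -> ctr[0]=3
Ev 4: PC=2 idx=2 pred=T actual=N -> ctr[2]=1
Ev 5: PC=2 idx=2 pred=N actual=T -> ctr[2]=2
Ev 6: PC=2 idx=2 pred=T actual=T -> ctr[2]=3
Ev 7: PC=3 idx=0 pred=T actual=N -> ctr[0]=2
Ev 8: PC=3 idx=0 pred=T actual=N -> ctr[0]=1
Ev 9: PC=2 idx=2 pred=T actual=N -> ctr[2]=2
Ev 10: PC=3 idx=0 pred=N actual=T -> ctr[0]=2
Ev 11: PC=3 idx=0 pred=T actual=T -> ctr[0]=3
Ev 12: PC=3 idx=0 pred=T actual=T -> ctr[0]=3
Ev 13: PC=2 idx=2 pred=T actual=T -> ctr[2]=3
Ev 14: PC=3 idx=0 pred=T actual=T -> ctr[0]=3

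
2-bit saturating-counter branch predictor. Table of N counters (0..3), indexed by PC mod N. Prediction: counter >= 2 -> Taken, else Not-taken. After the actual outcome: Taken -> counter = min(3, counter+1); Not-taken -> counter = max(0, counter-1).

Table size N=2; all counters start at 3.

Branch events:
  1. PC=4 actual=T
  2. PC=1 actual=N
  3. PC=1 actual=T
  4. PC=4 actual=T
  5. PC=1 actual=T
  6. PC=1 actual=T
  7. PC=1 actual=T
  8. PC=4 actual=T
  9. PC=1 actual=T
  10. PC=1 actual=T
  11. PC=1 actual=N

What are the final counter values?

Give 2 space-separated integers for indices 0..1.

Answer: 3 2

Derivation:
Ev 1: PC=4 idx=0 pred=T actual=T -> ctr[0]=3
Ev 2: PC=1 idx=1 pred=T actual=N -> ctr[1]=2
Ev 3: PC=1 idx=1 pred=T actual=T -> ctr[1]=3
Ev 4: PC=4 idx=0 pred=T actual=T -> ctr[0]=3
Ev 5: PC=1 idx=1 pred=T actual=T -> ctr[1]=3
Ev 6: PC=1 idx=1 pred=T actual=T -> ctr[1]=3
Ev 7: PC=1 idx=1 pred=T actual=T -> ctr[1]=3
Ev 8: PC=4 idx=0 pred=T actual=T -> ctr[0]=3
Ev 9: PC=1 idx=1 pred=T actual=T -> ctr[1]=3
Ev 10: PC=1 idx=1 pred=T actual=T -> ctr[1]=3
Ev 11: PC=1 idx=1 pred=T actual=N -> ctr[1]=2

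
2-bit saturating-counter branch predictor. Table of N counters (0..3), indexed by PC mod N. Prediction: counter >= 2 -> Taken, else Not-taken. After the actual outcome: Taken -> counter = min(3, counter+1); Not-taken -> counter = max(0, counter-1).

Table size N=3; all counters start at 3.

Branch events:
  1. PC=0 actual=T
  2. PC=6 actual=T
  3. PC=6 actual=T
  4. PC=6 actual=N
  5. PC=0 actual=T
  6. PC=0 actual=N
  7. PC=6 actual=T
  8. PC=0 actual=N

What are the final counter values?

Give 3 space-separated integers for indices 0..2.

Answer: 2 3 3

Derivation:
Ev 1: PC=0 idx=0 pred=T actual=T -> ctr[0]=3
Ev 2: PC=6 idx=0 pred=T actual=T -> ctr[0]=3
Ev 3: PC=6 idx=0 pred=T actual=T -> ctr[0]=3
Ev 4: PC=6 idx=0 pred=T actual=N -> ctr[0]=2
Ev 5: PC=0 idx=0 pred=T actual=T -> ctr[0]=3
Ev 6: PC=0 idx=0 pred=T actual=N -> ctr[0]=2
Ev 7: PC=6 idx=0 pred=T actual=T -> ctr[0]=3
Ev 8: PC=0 idx=0 pred=T actual=N -> ctr[0]=2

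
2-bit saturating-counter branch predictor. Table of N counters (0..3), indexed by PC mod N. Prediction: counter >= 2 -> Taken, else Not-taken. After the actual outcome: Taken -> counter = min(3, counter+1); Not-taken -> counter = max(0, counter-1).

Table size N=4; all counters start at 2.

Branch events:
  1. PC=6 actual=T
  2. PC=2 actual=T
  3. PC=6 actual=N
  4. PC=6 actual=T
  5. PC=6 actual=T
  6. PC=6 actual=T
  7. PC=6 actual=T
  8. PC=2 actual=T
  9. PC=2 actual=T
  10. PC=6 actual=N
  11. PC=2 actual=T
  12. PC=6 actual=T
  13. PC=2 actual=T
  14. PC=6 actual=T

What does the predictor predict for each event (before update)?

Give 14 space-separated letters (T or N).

Answer: T T T T T T T T T T T T T T

Derivation:
Ev 1: PC=6 idx=2 pred=T actual=T -> ctr[2]=3
Ev 2: PC=2 idx=2 pred=T actual=T -> ctr[2]=3
Ev 3: PC=6 idx=2 pred=T actual=N -> ctr[2]=2
Ev 4: PC=6 idx=2 pred=T actual=T -> ctr[2]=3
Ev 5: PC=6 idx=2 pred=T actual=T -> ctr[2]=3
Ev 6: PC=6 idx=2 pred=T actual=T -> ctr[2]=3
Ev 7: PC=6 idx=2 pred=T actual=T -> ctr[2]=3
Ev 8: PC=2 idx=2 pred=T actual=T -> ctr[2]=3
Ev 9: PC=2 idx=2 pred=T actual=T -> ctr[2]=3
Ev 10: PC=6 idx=2 pred=T actual=N -> ctr[2]=2
Ev 11: PC=2 idx=2 pred=T actual=T -> ctr[2]=3
Ev 12: PC=6 idx=2 pred=T actual=T -> ctr[2]=3
Ev 13: PC=2 idx=2 pred=T actual=T -> ctr[2]=3
Ev 14: PC=6 idx=2 pred=T actual=T -> ctr[2]=3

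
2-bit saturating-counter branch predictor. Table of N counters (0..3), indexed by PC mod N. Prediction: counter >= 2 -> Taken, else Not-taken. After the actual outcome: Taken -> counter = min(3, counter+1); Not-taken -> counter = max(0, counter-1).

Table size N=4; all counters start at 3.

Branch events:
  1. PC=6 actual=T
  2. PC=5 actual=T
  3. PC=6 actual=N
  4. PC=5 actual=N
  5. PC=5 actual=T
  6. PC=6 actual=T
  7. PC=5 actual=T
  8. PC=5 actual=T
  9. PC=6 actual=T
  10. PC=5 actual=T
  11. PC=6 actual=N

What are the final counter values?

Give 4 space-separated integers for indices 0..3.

Answer: 3 3 2 3

Derivation:
Ev 1: PC=6 idx=2 pred=T actual=T -> ctr[2]=3
Ev 2: PC=5 idx=1 pred=T actual=T -> ctr[1]=3
Ev 3: PC=6 idx=2 pred=T actual=N -> ctr[2]=2
Ev 4: PC=5 idx=1 pred=T actual=N -> ctr[1]=2
Ev 5: PC=5 idx=1 pred=T actual=T -> ctr[1]=3
Ev 6: PC=6 idx=2 pred=T actual=T -> ctr[2]=3
Ev 7: PC=5 idx=1 pred=T actual=T -> ctr[1]=3
Ev 8: PC=5 idx=1 pred=T actual=T -> ctr[1]=3
Ev 9: PC=6 idx=2 pred=T actual=T -> ctr[2]=3
Ev 10: PC=5 idx=1 pred=T actual=T -> ctr[1]=3
Ev 11: PC=6 idx=2 pred=T actual=N -> ctr[2]=2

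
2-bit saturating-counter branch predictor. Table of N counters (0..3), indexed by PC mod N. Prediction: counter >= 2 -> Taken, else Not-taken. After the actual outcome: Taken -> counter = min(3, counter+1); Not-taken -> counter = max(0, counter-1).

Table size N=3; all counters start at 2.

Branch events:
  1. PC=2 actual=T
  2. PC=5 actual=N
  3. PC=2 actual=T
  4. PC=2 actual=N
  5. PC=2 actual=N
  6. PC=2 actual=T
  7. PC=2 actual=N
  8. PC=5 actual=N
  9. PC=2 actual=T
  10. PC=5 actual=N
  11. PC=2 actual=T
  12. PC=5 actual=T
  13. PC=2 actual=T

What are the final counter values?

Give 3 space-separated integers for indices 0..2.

Ev 1: PC=2 idx=2 pred=T actual=T -> ctr[2]=3
Ev 2: PC=5 idx=2 pred=T actual=N -> ctr[2]=2
Ev 3: PC=2 idx=2 pred=T actual=T -> ctr[2]=3
Ev 4: PC=2 idx=2 pred=T actual=N -> ctr[2]=2
Ev 5: PC=2 idx=2 pred=T actual=N -> ctr[2]=1
Ev 6: PC=2 idx=2 pred=N actual=T -> ctr[2]=2
Ev 7: PC=2 idx=2 pred=T actual=N -> ctr[2]=1
Ev 8: PC=5 idx=2 pred=N actual=N -> ctr[2]=0
Ev 9: PC=2 idx=2 pred=N actual=T -> ctr[2]=1
Ev 10: PC=5 idx=2 pred=N actual=N -> ctr[2]=0
Ev 11: PC=2 idx=2 pred=N actual=T -> ctr[2]=1
Ev 12: PC=5 idx=2 pred=N actual=T -> ctr[2]=2
Ev 13: PC=2 idx=2 pred=T actual=T -> ctr[2]=3

Answer: 2 2 3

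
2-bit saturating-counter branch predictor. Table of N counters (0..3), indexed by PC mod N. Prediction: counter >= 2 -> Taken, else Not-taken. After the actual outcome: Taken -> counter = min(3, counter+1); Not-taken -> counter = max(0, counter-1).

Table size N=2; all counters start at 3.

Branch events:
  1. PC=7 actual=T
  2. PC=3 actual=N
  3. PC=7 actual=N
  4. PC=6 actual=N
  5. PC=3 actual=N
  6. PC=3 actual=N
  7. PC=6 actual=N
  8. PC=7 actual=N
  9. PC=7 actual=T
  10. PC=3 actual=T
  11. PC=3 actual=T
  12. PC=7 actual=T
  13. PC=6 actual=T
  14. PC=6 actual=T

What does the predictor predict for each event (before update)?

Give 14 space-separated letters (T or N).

Answer: T T T T N N T N N N T T N T

Derivation:
Ev 1: PC=7 idx=1 pred=T actual=T -> ctr[1]=3
Ev 2: PC=3 idx=1 pred=T actual=N -> ctr[1]=2
Ev 3: PC=7 idx=1 pred=T actual=N -> ctr[1]=1
Ev 4: PC=6 idx=0 pred=T actual=N -> ctr[0]=2
Ev 5: PC=3 idx=1 pred=N actual=N -> ctr[1]=0
Ev 6: PC=3 idx=1 pred=N actual=N -> ctr[1]=0
Ev 7: PC=6 idx=0 pred=T actual=N -> ctr[0]=1
Ev 8: PC=7 idx=1 pred=N actual=N -> ctr[1]=0
Ev 9: PC=7 idx=1 pred=N actual=T -> ctr[1]=1
Ev 10: PC=3 idx=1 pred=N actual=T -> ctr[1]=2
Ev 11: PC=3 idx=1 pred=T actual=T -> ctr[1]=3
Ev 12: PC=7 idx=1 pred=T actual=T -> ctr[1]=3
Ev 13: PC=6 idx=0 pred=N actual=T -> ctr[0]=2
Ev 14: PC=6 idx=0 pred=T actual=T -> ctr[0]=3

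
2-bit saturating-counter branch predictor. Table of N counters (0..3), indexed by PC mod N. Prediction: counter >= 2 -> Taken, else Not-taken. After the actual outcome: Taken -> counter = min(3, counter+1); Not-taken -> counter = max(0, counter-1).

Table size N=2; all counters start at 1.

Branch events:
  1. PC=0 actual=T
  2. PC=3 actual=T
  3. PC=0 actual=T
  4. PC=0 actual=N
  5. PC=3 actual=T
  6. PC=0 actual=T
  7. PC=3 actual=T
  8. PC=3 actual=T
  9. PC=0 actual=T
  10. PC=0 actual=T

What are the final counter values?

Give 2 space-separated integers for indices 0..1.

Ev 1: PC=0 idx=0 pred=N actual=T -> ctr[0]=2
Ev 2: PC=3 idx=1 pred=N actual=T -> ctr[1]=2
Ev 3: PC=0 idx=0 pred=T actual=T -> ctr[0]=3
Ev 4: PC=0 idx=0 pred=T actual=N -> ctr[0]=2
Ev 5: PC=3 idx=1 pred=T actual=T -> ctr[1]=3
Ev 6: PC=0 idx=0 pred=T actual=T -> ctr[0]=3
Ev 7: PC=3 idx=1 pred=T actual=T -> ctr[1]=3
Ev 8: PC=3 idx=1 pred=T actual=T -> ctr[1]=3
Ev 9: PC=0 idx=0 pred=T actual=T -> ctr[0]=3
Ev 10: PC=0 idx=0 pred=T actual=T -> ctr[0]=3

Answer: 3 3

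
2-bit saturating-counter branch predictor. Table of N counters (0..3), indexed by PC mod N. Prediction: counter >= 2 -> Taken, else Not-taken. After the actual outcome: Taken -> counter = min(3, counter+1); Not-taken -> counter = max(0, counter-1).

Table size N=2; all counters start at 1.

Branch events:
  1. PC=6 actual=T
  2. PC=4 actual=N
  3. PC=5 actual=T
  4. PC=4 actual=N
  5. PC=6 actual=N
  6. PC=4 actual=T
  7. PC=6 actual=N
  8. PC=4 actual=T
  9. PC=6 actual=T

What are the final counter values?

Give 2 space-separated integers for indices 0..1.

Answer: 2 2

Derivation:
Ev 1: PC=6 idx=0 pred=N actual=T -> ctr[0]=2
Ev 2: PC=4 idx=0 pred=T actual=N -> ctr[0]=1
Ev 3: PC=5 idx=1 pred=N actual=T -> ctr[1]=2
Ev 4: PC=4 idx=0 pred=N actual=N -> ctr[0]=0
Ev 5: PC=6 idx=0 pred=N actual=N -> ctr[0]=0
Ev 6: PC=4 idx=0 pred=N actual=T -> ctr[0]=1
Ev 7: PC=6 idx=0 pred=N actual=N -> ctr[0]=0
Ev 8: PC=4 idx=0 pred=N actual=T -> ctr[0]=1
Ev 9: PC=6 idx=0 pred=N actual=T -> ctr[0]=2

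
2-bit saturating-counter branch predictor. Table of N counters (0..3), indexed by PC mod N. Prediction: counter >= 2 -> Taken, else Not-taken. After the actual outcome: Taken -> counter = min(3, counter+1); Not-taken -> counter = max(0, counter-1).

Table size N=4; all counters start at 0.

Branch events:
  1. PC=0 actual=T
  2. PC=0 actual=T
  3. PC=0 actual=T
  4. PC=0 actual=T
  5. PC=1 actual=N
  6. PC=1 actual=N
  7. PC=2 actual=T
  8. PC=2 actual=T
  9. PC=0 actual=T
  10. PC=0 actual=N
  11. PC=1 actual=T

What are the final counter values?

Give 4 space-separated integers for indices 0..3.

Ev 1: PC=0 idx=0 pred=N actual=T -> ctr[0]=1
Ev 2: PC=0 idx=0 pred=N actual=T -> ctr[0]=2
Ev 3: PC=0 idx=0 pred=T actual=T -> ctr[0]=3
Ev 4: PC=0 idx=0 pred=T actual=T -> ctr[0]=3
Ev 5: PC=1 idx=1 pred=N actual=N -> ctr[1]=0
Ev 6: PC=1 idx=1 pred=N actual=N -> ctr[1]=0
Ev 7: PC=2 idx=2 pred=N actual=T -> ctr[2]=1
Ev 8: PC=2 idx=2 pred=N actual=T -> ctr[2]=2
Ev 9: PC=0 idx=0 pred=T actual=T -> ctr[0]=3
Ev 10: PC=0 idx=0 pred=T actual=N -> ctr[0]=2
Ev 11: PC=1 idx=1 pred=N actual=T -> ctr[1]=1

Answer: 2 1 2 0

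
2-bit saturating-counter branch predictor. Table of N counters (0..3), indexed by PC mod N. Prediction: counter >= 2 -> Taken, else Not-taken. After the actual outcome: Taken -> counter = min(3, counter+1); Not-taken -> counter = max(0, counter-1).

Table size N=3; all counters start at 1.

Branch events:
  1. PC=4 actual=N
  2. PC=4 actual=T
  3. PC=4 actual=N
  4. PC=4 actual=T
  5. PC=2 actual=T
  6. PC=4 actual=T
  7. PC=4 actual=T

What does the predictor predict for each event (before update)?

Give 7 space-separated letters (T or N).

Answer: N N N N N N T

Derivation:
Ev 1: PC=4 idx=1 pred=N actual=N -> ctr[1]=0
Ev 2: PC=4 idx=1 pred=N actual=T -> ctr[1]=1
Ev 3: PC=4 idx=1 pred=N actual=N -> ctr[1]=0
Ev 4: PC=4 idx=1 pred=N actual=T -> ctr[1]=1
Ev 5: PC=2 idx=2 pred=N actual=T -> ctr[2]=2
Ev 6: PC=4 idx=1 pred=N actual=T -> ctr[1]=2
Ev 7: PC=4 idx=1 pred=T actual=T -> ctr[1]=3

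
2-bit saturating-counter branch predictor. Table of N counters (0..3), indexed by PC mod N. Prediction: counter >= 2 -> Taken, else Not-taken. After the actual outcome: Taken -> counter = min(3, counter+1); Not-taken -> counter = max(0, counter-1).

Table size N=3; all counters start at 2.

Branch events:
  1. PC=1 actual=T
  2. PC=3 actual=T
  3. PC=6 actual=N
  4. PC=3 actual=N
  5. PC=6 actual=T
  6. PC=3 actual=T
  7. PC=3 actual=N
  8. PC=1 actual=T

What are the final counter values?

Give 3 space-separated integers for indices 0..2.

Answer: 2 3 2

Derivation:
Ev 1: PC=1 idx=1 pred=T actual=T -> ctr[1]=3
Ev 2: PC=3 idx=0 pred=T actual=T -> ctr[0]=3
Ev 3: PC=6 idx=0 pred=T actual=N -> ctr[0]=2
Ev 4: PC=3 idx=0 pred=T actual=N -> ctr[0]=1
Ev 5: PC=6 idx=0 pred=N actual=T -> ctr[0]=2
Ev 6: PC=3 idx=0 pred=T actual=T -> ctr[0]=3
Ev 7: PC=3 idx=0 pred=T actual=N -> ctr[0]=2
Ev 8: PC=1 idx=1 pred=T actual=T -> ctr[1]=3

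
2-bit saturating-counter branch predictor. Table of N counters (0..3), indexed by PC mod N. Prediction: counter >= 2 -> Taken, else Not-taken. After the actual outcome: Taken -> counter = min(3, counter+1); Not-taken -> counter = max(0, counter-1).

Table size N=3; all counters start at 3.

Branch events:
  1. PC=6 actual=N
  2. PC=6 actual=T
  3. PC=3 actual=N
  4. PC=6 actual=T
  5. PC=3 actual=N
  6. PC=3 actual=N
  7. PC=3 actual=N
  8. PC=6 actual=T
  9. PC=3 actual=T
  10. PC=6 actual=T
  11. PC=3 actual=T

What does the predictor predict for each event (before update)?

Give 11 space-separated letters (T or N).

Ev 1: PC=6 idx=0 pred=T actual=N -> ctr[0]=2
Ev 2: PC=6 idx=0 pred=T actual=T -> ctr[0]=3
Ev 3: PC=3 idx=0 pred=T actual=N -> ctr[0]=2
Ev 4: PC=6 idx=0 pred=T actual=T -> ctr[0]=3
Ev 5: PC=3 idx=0 pred=T actual=N -> ctr[0]=2
Ev 6: PC=3 idx=0 pred=T actual=N -> ctr[0]=1
Ev 7: PC=3 idx=0 pred=N actual=N -> ctr[0]=0
Ev 8: PC=6 idx=0 pred=N actual=T -> ctr[0]=1
Ev 9: PC=3 idx=0 pred=N actual=T -> ctr[0]=2
Ev 10: PC=6 idx=0 pred=T actual=T -> ctr[0]=3
Ev 11: PC=3 idx=0 pred=T actual=T -> ctr[0]=3

Answer: T T T T T T N N N T T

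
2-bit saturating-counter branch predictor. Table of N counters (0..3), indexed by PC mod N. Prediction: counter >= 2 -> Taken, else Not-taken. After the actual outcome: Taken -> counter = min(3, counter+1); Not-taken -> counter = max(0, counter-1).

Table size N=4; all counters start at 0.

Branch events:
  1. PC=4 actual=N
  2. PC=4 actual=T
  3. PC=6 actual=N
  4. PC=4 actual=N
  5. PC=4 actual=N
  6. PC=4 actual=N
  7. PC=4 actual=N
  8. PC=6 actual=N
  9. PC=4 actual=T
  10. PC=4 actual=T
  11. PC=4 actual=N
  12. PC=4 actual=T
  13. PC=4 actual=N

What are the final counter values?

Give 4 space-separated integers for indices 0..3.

Answer: 1 0 0 0

Derivation:
Ev 1: PC=4 idx=0 pred=N actual=N -> ctr[0]=0
Ev 2: PC=4 idx=0 pred=N actual=T -> ctr[0]=1
Ev 3: PC=6 idx=2 pred=N actual=N -> ctr[2]=0
Ev 4: PC=4 idx=0 pred=N actual=N -> ctr[0]=0
Ev 5: PC=4 idx=0 pred=N actual=N -> ctr[0]=0
Ev 6: PC=4 idx=0 pred=N actual=N -> ctr[0]=0
Ev 7: PC=4 idx=0 pred=N actual=N -> ctr[0]=0
Ev 8: PC=6 idx=2 pred=N actual=N -> ctr[2]=0
Ev 9: PC=4 idx=0 pred=N actual=T -> ctr[0]=1
Ev 10: PC=4 idx=0 pred=N actual=T -> ctr[0]=2
Ev 11: PC=4 idx=0 pred=T actual=N -> ctr[0]=1
Ev 12: PC=4 idx=0 pred=N actual=T -> ctr[0]=2
Ev 13: PC=4 idx=0 pred=T actual=N -> ctr[0]=1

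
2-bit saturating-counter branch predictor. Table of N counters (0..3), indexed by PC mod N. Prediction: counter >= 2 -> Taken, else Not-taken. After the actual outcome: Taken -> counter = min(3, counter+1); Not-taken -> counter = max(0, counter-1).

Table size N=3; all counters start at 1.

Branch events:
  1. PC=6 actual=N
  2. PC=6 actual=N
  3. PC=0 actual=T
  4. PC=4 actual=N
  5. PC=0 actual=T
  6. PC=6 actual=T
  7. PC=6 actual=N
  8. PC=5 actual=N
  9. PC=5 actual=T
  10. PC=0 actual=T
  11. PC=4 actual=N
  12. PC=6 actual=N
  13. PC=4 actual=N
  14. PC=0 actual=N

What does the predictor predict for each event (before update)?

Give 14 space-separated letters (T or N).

Ev 1: PC=6 idx=0 pred=N actual=N -> ctr[0]=0
Ev 2: PC=6 idx=0 pred=N actual=N -> ctr[0]=0
Ev 3: PC=0 idx=0 pred=N actual=T -> ctr[0]=1
Ev 4: PC=4 idx=1 pred=N actual=N -> ctr[1]=0
Ev 5: PC=0 idx=0 pred=N actual=T -> ctr[0]=2
Ev 6: PC=6 idx=0 pred=T actual=T -> ctr[0]=3
Ev 7: PC=6 idx=0 pred=T actual=N -> ctr[0]=2
Ev 8: PC=5 idx=2 pred=N actual=N -> ctr[2]=0
Ev 9: PC=5 idx=2 pred=N actual=T -> ctr[2]=1
Ev 10: PC=0 idx=0 pred=T actual=T -> ctr[0]=3
Ev 11: PC=4 idx=1 pred=N actual=N -> ctr[1]=0
Ev 12: PC=6 idx=0 pred=T actual=N -> ctr[0]=2
Ev 13: PC=4 idx=1 pred=N actual=N -> ctr[1]=0
Ev 14: PC=0 idx=0 pred=T actual=N -> ctr[0]=1

Answer: N N N N N T T N N T N T N T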